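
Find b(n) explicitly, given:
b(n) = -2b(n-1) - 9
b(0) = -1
First-order linear non-homogeneous.
Homogeneous solution: b_h(n) = A·(-2)^n.
Try constant particular solution b_p = K: K = -2K - 9 ⇒ K = -3.
General: b(n) = A·(-2)^n - 3.
Apply b(0) = -1: A - 3 = -1 ⇒ A = 2.
So b(n) = 2 \left(-2\right)^{n} - 3.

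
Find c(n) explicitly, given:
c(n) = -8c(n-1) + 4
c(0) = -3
First-order linear non-homogeneous.
Homogeneous solution: c_h(n) = A·(-8)^n.
Try constant particular solution c_p = K: K = -8K + 4 ⇒ K = \frac{4}{9}.
General: c(n) = A·(-8)^n + \frac{4}{9}.
Apply c(0) = -3: A + \frac{4}{9} = -3 ⇒ A = - \frac{31}{9}.
So c(n) = \frac{4}{9} - \frac{31 \left(-8\right)^{n}}{9}.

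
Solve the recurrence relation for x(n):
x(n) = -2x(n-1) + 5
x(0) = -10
First-order linear non-homogeneous.
Homogeneous solution: x_h(n) = A·(-2)^n.
Try constant particular solution x_p = K: K = -2K + 5 ⇒ K = \frac{5}{3}.
General: x(n) = A·(-2)^n + \frac{5}{3}.
Apply x(0) = -10: A + \frac{5}{3} = -10 ⇒ A = - \frac{35}{3}.
So x(n) = \frac{5}{3} - \frac{35 \left(-2\right)^{n}}{3}.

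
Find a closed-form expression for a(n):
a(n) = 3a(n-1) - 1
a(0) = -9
First-order linear non-homogeneous.
Homogeneous solution: a_h(n) = A·(3)^n.
Try constant particular solution a_p = K: K = 3K - 1 ⇒ K = \frac{1}{2}.
General: a(n) = A·(3)^n + \frac{1}{2}.
Apply a(0) = -9: A + \frac{1}{2} = -9 ⇒ A = - \frac{19}{2}.
So a(n) = \frac{1}{2} - \frac{19 \cdot 3^{n}}{2}.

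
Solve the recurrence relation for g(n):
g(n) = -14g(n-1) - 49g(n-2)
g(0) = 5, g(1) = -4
Characteristic equation: x² + 14x + 49 = 0, which is (x - (-7))².
Repeated root r = -7.
General solution: g(n) = (A + Bn)·(-7)^n.
From g(0) = 5: A = 5.
From g(1) = -4: (A + B)·(-7) = -4 ⇒ B = - \frac{31}{7}.
So g(n) = \left(5 - \frac{31 n}{7}\right) \cdot (-7)^n.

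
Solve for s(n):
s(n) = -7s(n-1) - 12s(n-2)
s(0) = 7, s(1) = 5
Characteristic equation: x² + 7x + 12 = 0, which factors as (x - (-4))(x - (-3)) = 0.
Roots r₁ = -4, r₂ = -3 (distinct).
General solution: s(n) = A·(-4)^n + B·(-3)^n.
From s(0) = 7: A + B = 7.
From s(1) = 5: -4A - 3B = 5.
Solving: A = -26, B = 33.
So s(n) = 33 \left(-3\right)^{n} - 26 \left(-4\right)^{n}.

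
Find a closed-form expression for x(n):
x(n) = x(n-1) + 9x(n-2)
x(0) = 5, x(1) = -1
Characteristic equation: x² - x - 9 = 0.
Discriminant Δ = (1)² + 4·(9) = 37.
Roots r₁,₂ = (1 ± √37)/2, so r₁ = \frac{1}{2} + \frac{\sqrt{37}}{2}, r₂ = \frac{1}{2} - \frac{\sqrt{37}}{2}.
General solution: x(n) = A·r₁^n + B·r₂^n.
From the initial conditions, A + B = 5 and r₁A + r₂B = -1.
Since r₁ - r₂ = √37: A = (-1 - (5)r₂)/√37 = \frac{5}{2} - \frac{7 \sqrt{37}}{74}, and B = 5 - A = \frac{7 \sqrt{37}}{74} + \frac{5}{2}.
So x(n) = \left(\frac{5}{2} - \frac{7 \sqrt{37}}{74}\right)\left(\frac{1}{2} + \frac{\sqrt{37}}{2}\right)^n + \left(\frac{7 \sqrt{37}}{74} + \frac{5}{2}\right)\left(\frac{1}{2} - \frac{\sqrt{37}}{2}\right)^n.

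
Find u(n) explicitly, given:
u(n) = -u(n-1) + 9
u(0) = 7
First-order linear non-homogeneous.
Homogeneous solution: u_h(n) = A·(-1)^n.
Try constant particular solution u_p = K: K = -K + 9 ⇒ K = \frac{9}{2}.
General: u(n) = A·(-1)^n + \frac{9}{2}.
Apply u(0) = 7: A + \frac{9}{2} = 7 ⇒ A = \frac{5}{2}.
So u(n) = \frac{5 \left(-1\right)^{n}}{2} + \frac{9}{2}.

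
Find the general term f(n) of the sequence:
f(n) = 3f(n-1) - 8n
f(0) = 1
First-order linear with linear forcing.
Homogeneous solution: f_h(n) = A·(3)^n.
Try particular f_p(n) = pn + q. Substituting:
  pn + q = 3(p(n-1) + q) - 8n.
Matching the n-coefficient: p = 3p - 8 ⇒ p = 4.
Matching constants: q = -3p + 3q ⇒ q = 6.
General: f(n) = A·(3)^n + 4 n + 6.
Apply f(0) = 1: A + 6 = 1 ⇒ A = -5.
So f(n) = - 5 \cdot 3^{n} + 4 n + 6.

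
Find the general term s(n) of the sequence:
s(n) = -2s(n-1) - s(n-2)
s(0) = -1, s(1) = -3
Characteristic equation: x² + 2x + 1 = 0, which is (x - (-1))².
Repeated root r = -1.
General solution: s(n) = (A + Bn)·(-1)^n.
From s(0) = -1: A = -1.
From s(1) = -3: (A + B)·(-1) = -3 ⇒ B = 4.
So s(n) = \left(4 n - 1\right) \cdot (-1)^n.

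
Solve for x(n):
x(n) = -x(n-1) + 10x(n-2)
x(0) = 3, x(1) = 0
Characteristic equation: x² + x - 10 = 0.
Discriminant Δ = (-1)² + 4·(10) = 41.
Roots r₁,₂ = (-1 ± √41)/2, so r₁ = - \frac{1}{2} + \frac{\sqrt{41}}{2}, r₂ = - \frac{\sqrt{41}}{2} - \frac{1}{2}.
General solution: x(n) = A·r₁^n + B·r₂^n.
From the initial conditions, A + B = 3 and r₁A + r₂B = 0.
Since r₁ - r₂ = √41: A = (0 - (3)r₂)/√41 = \frac{3 \sqrt{41}}{82} + \frac{3}{2}, and B = 3 - A = \frac{3}{2} - \frac{3 \sqrt{41}}{82}.
So x(n) = \left(\frac{3 \sqrt{41}}{82} + \frac{3}{2}\right)\left(- \frac{1}{2} + \frac{\sqrt{41}}{2}\right)^n + \left(\frac{3}{2} - \frac{3 \sqrt{41}}{82}\right)\left(- \frac{\sqrt{41}}{2} - \frac{1}{2}\right)^n.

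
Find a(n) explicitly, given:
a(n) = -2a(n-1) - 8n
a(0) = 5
First-order linear with linear forcing.
Homogeneous solution: a_h(n) = A·(-2)^n.
Try particular a_p(n) = pn + q. Substituting:
  pn + q = -2(p(n-1) + q) - 8n.
Matching the n-coefficient: p = -2p - 8 ⇒ p = - \frac{8}{3}.
Matching constants: q = 2p - 2q ⇒ q = - \frac{16}{9}.
General: a(n) = A·(-2)^n - \frac{8 n}{3} - \frac{16}{9}.
Apply a(0) = 5: A - \frac{16}{9} = 5 ⇒ A = \frac{61}{9}.
So a(n) = \frac{61 \left(-2\right)^{n}}{9} - \frac{8 n}{3} - \frac{16}{9}.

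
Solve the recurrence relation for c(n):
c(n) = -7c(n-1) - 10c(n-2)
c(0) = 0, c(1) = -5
Characteristic equation: x² + 7x + 10 = 0, which factors as (x - (-5))(x - (-2)) = 0.
Roots r₁ = -5, r₂ = -2 (distinct).
General solution: c(n) = A·(-5)^n + B·(-2)^n.
From c(0) = 0: A + B = 0.
From c(1) = -5: -5A - 2B = -5.
Solving: A = \frac{5}{3}, B = - \frac{5}{3}.
So c(n) = - \frac{5 \left(-2\right)^{n}}{3} + \frac{5 \left(-5\right)^{n}}{3}.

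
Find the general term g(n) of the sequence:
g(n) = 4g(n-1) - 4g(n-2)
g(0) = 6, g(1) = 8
Characteristic equation: x² - 4x + 4 = 0, which is (x - (2))².
Repeated root r = 2.
General solution: g(n) = (A + Bn)·(2)^n.
From g(0) = 6: A = 6.
From g(1) = 8: (A + B)·(2) = 8 ⇒ B = -2.
So g(n) = \left(6 - 2 n\right) \cdot (2)^n.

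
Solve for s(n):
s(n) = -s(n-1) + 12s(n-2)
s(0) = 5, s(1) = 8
Characteristic equation: x² + x - 12 = 0, which factors as (x - (3))(x - (-4)) = 0.
Roots r₁ = 3, r₂ = -4 (distinct).
General solution: s(n) = A·(3)^n + B·(-4)^n.
From s(0) = 5: A + B = 5.
From s(1) = 8: 3A - 4B = 8.
Solving: A = 4, B = 1.
So s(n) = \left(-4\right)^{n} + 4 \cdot 3^{n}.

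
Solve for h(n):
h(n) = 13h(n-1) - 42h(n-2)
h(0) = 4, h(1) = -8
Characteristic equation: x² - 13x + 42 = 0, which factors as (x - (7))(x - (6)) = 0.
Roots r₁ = 7, r₂ = 6 (distinct).
General solution: h(n) = A·(7)^n + B·(6)^n.
From h(0) = 4: A + B = 4.
From h(1) = -8: 7A + 6B = -8.
Solving: A = -32, B = 36.
So h(n) = 36 \cdot 6^{n} - 32 \cdot 7^{n}.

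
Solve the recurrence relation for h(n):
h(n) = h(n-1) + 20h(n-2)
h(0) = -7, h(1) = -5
Characteristic equation: x² - x - 20 = 0, which factors as (x - (-4))(x - (5)) = 0.
Roots r₁ = -4, r₂ = 5 (distinct).
General solution: h(n) = A·(-4)^n + B·(5)^n.
From h(0) = -7: A + B = -7.
From h(1) = -5: -4A + 5B = -5.
Solving: A = - \frac{10}{3}, B = - \frac{11}{3}.
So h(n) = - \frac{10 \left(-4\right)^{n}}{3} - \frac{11 \cdot 5^{n}}{3}.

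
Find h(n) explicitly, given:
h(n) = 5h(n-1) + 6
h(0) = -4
First-order linear non-homogeneous.
Homogeneous solution: h_h(n) = A·(5)^n.
Try constant particular solution h_p = K: K = 5K + 6 ⇒ K = - \frac{3}{2}.
General: h(n) = A·(5)^n - \frac{3}{2}.
Apply h(0) = -4: A - \frac{3}{2} = -4 ⇒ A = - \frac{5}{2}.
So h(n) = - \frac{5 \cdot 5^{n}}{2} - \frac{3}{2}.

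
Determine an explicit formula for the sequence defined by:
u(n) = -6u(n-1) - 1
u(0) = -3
First-order linear non-homogeneous.
Homogeneous solution: u_h(n) = A·(-6)^n.
Try constant particular solution u_p = K: K = -6K - 1 ⇒ K = - \frac{1}{7}.
General: u(n) = A·(-6)^n - \frac{1}{7}.
Apply u(0) = -3: A - \frac{1}{7} = -3 ⇒ A = - \frac{20}{7}.
So u(n) = - \frac{20 \left(-6\right)^{n}}{7} - \frac{1}{7}.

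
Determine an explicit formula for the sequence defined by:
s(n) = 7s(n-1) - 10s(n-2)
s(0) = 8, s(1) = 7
Characteristic equation: x² - 7x + 10 = 0, which factors as (x - (2))(x - (5)) = 0.
Roots r₁ = 2, r₂ = 5 (distinct).
General solution: s(n) = A·(2)^n + B·(5)^n.
From s(0) = 8: A + B = 8.
From s(1) = 7: 2A + 5B = 7.
Solving: A = 11, B = -3.
So s(n) = 11 \cdot 2^{n} - 3 \cdot 5^{n}.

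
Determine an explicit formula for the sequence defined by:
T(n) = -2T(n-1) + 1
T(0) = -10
First-order linear non-homogeneous.
Homogeneous solution: T_h(n) = A·(-2)^n.
Try constant particular solution T_p = K: K = -2K + 1 ⇒ K = \frac{1}{3}.
General: T(n) = A·(-2)^n + \frac{1}{3}.
Apply T(0) = -10: A + \frac{1}{3} = -10 ⇒ A = - \frac{31}{3}.
So T(n) = \frac{1}{3} - \frac{31 \left(-2\right)^{n}}{3}.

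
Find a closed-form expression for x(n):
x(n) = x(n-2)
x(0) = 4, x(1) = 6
Characteristic equation: x² - 1 = 0, which factors as (x - (-1))(x - (1)) = 0.
Roots r₁ = -1, r₂ = 1 (distinct).
General solution: x(n) = A·(-1)^n + B·(1)^n.
From x(0) = 4: A + B = 4.
From x(1) = 6: -A + B = 6.
Solving: A = -1, B = 5.
So x(n) = 5 - \left(-1\right)^{n}.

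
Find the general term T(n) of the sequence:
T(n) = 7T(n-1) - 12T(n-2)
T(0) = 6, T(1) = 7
Characteristic equation: x² - 7x + 12 = 0, which factors as (x - (3))(x - (4)) = 0.
Roots r₁ = 3, r₂ = 4 (distinct).
General solution: T(n) = A·(3)^n + B·(4)^n.
From T(0) = 6: A + B = 6.
From T(1) = 7: 3A + 4B = 7.
Solving: A = 17, B = -11.
So T(n) = 17 \cdot 3^{n} - 11 \cdot 4^{n}.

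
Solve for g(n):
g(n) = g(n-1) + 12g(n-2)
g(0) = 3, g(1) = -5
Characteristic equation: x² - x - 12 = 0, which factors as (x - (-3))(x - (4)) = 0.
Roots r₁ = -3, r₂ = 4 (distinct).
General solution: g(n) = A·(-3)^n + B·(4)^n.
From g(0) = 3: A + B = 3.
From g(1) = -5: -3A + 4B = -5.
Solving: A = \frac{17}{7}, B = \frac{4}{7}.
So g(n) = \frac{17 \left(-3\right)^{n}}{7} + \frac{4 \cdot 4^{n}}{7}.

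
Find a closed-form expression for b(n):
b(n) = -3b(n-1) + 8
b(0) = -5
First-order linear non-homogeneous.
Homogeneous solution: b_h(n) = A·(-3)^n.
Try constant particular solution b_p = K: K = -3K + 8 ⇒ K = 2.
General: b(n) = A·(-3)^n + 2.
Apply b(0) = -5: A + 2 = -5 ⇒ A = -7.
So b(n) = 2 - 7 \left(-3\right)^{n}.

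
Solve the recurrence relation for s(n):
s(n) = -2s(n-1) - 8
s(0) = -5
First-order linear non-homogeneous.
Homogeneous solution: s_h(n) = A·(-2)^n.
Try constant particular solution s_p = K: K = -2K - 8 ⇒ K = - \frac{8}{3}.
General: s(n) = A·(-2)^n - \frac{8}{3}.
Apply s(0) = -5: A - \frac{8}{3} = -5 ⇒ A = - \frac{7}{3}.
So s(n) = - \frac{7 \left(-2\right)^{n}}{3} - \frac{8}{3}.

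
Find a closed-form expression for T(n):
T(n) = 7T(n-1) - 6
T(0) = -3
First-order linear non-homogeneous.
Homogeneous solution: T_h(n) = A·(7)^n.
Try constant particular solution T_p = K: K = 7K - 6 ⇒ K = 1.
General: T(n) = A·(7)^n + 1.
Apply T(0) = -3: A + 1 = -3 ⇒ A = -4.
So T(n) = 1 - 4 \cdot 7^{n}.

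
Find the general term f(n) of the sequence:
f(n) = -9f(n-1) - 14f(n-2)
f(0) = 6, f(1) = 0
Characteristic equation: x² + 9x + 14 = 0, which factors as (x - (-2))(x - (-7)) = 0.
Roots r₁ = -2, r₂ = -7 (distinct).
General solution: f(n) = A·(-2)^n + B·(-7)^n.
From f(0) = 6: A + B = 6.
From f(1) = 0: -2A - 7B = 0.
Solving: A = \frac{42}{5}, B = - \frac{12}{5}.
So f(n) = \frac{42 \left(-2\right)^{n}}{5} - \frac{12 \left(-7\right)^{n}}{5}.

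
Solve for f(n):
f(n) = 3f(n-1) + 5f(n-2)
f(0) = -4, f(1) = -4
Characteristic equation: x² - 3x - 5 = 0.
Discriminant Δ = (3)² + 4·(5) = 29.
Roots r₁,₂ = (3 ± √29)/2, so r₁ = \frac{3}{2} + \frac{\sqrt{29}}{2}, r₂ = \frac{3}{2} - \frac{\sqrt{29}}{2}.
General solution: f(n) = A·r₁^n + B·r₂^n.
From the initial conditions, A + B = -4 and r₁A + r₂B = -4.
Since r₁ - r₂ = √29: A = (-4 - (-4)r₂)/√29 = -2 + \frac{2 \sqrt{29}}{29}, and B = -4 - A = -2 - \frac{2 \sqrt{29}}{29}.
So f(n) = \left(-2 + \frac{2 \sqrt{29}}{29}\right)\left(\frac{3}{2} + \frac{\sqrt{29}}{2}\right)^n + \left(-2 - \frac{2 \sqrt{29}}{29}\right)\left(\frac{3}{2} - \frac{\sqrt{29}}{2}\right)^n.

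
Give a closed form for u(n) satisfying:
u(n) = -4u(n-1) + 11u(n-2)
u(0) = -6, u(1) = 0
Characteristic equation: x² + 4x - 11 = 0.
Discriminant Δ = (-4)² + 4·(11) = 60.
Roots r₁,₂ = (-4 ± √60)/2, so r₁ = -2 + \sqrt{15}, r₂ = - \sqrt{15} - 2.
General solution: u(n) = A·r₁^n + B·r₂^n.
From the initial conditions, A + B = -6 and r₁A + r₂B = 0.
Since r₁ - r₂ = √60: A = (0 - (-6)r₂)/√60 = -3 - \frac{2 \sqrt{15}}{5}, and B = -6 - A = -3 + \frac{2 \sqrt{15}}{5}.
So u(n) = \left(-3 - \frac{2 \sqrt{15}}{5}\right)\left(-2 + \sqrt{15}\right)^n + \left(-3 + \frac{2 \sqrt{15}}{5}\right)\left(- \sqrt{15} - 2\right)^n.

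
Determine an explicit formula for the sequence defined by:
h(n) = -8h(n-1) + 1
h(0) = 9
First-order linear non-homogeneous.
Homogeneous solution: h_h(n) = A·(-8)^n.
Try constant particular solution h_p = K: K = -8K + 1 ⇒ K = \frac{1}{9}.
General: h(n) = A·(-8)^n + \frac{1}{9}.
Apply h(0) = 9: A + \frac{1}{9} = 9 ⇒ A = \frac{80}{9}.
So h(n) = \frac{80 \left(-8\right)^{n}}{9} + \frac{1}{9}.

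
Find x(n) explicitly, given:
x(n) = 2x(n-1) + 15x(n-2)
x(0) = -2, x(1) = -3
Characteristic equation: x² - 2x - 15 = 0, which factors as (x - (5))(x - (-3)) = 0.
Roots r₁ = 5, r₂ = -3 (distinct).
General solution: x(n) = A·(5)^n + B·(-3)^n.
From x(0) = -2: A + B = -2.
From x(1) = -3: 5A - 3B = -3.
Solving: A = - \frac{9}{8}, B = - \frac{7}{8}.
So x(n) = - \frac{7 \left(-3\right)^{n}}{8} - \frac{9 \cdot 5^{n}}{8}.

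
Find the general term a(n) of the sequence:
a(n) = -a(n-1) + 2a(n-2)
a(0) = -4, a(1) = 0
Characteristic equation: x² + x - 2 = 0, which factors as (x - (1))(x - (-2)) = 0.
Roots r₁ = 1, r₂ = -2 (distinct).
General solution: a(n) = A·(1)^n + B·(-2)^n.
From a(0) = -4: A + B = -4.
From a(1) = 0: A - 2B = 0.
Solving: A = - \frac{8}{3}, B = - \frac{4}{3}.
So a(n) = - \frac{4 \left(-2\right)^{n}}{3} - \frac{8}{3}.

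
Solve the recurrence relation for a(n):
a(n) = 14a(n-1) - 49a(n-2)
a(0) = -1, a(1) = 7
Characteristic equation: x² - 14x + 49 = 0, which is (x - (7))².
Repeated root r = 7.
General solution: a(n) = (A + Bn)·(7)^n.
From a(0) = -1: A = -1.
From a(1) = 7: (A + B)·(7) = 7 ⇒ B = 2.
So a(n) = \left(2 n - 1\right) \cdot (7)^n.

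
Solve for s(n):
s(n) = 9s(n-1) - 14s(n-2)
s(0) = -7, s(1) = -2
Characteristic equation: x² - 9x + 14 = 0, which factors as (x - (2))(x - (7)) = 0.
Roots r₁ = 2, r₂ = 7 (distinct).
General solution: s(n) = A·(2)^n + B·(7)^n.
From s(0) = -7: A + B = -7.
From s(1) = -2: 2A + 7B = -2.
Solving: A = - \frac{47}{5}, B = \frac{12}{5}.
So s(n) = - \frac{47 \cdot 2^{n}}{5} + \frac{12 \cdot 7^{n}}{5}.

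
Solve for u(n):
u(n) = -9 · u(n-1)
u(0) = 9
Pure geometric recurrence with ratio -9.
By induction u(n) = u(0) · (-9)^n = 9 \left(-9\right)^{n}.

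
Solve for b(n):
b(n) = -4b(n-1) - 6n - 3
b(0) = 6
First-order linear with linear forcing.
Homogeneous solution: b_h(n) = A·(-4)^n.
Try particular b_p(n) = pn + q. Substituting:
  pn + q = -4(p(n-1) + q) - 6n - 3.
Matching the n-coefficient: p = -4p - 6 ⇒ p = - \frac{6}{5}.
Matching constants: q = 4p - 4q - 3 ⇒ q = - \frac{39}{25}.
General: b(n) = A·(-4)^n - \frac{6 n}{5} - \frac{39}{25}.
Apply b(0) = 6: A - \frac{39}{25} = 6 ⇒ A = \frac{189}{25}.
So b(n) = \frac{189 \left(-4\right)^{n}}{25} - \frac{6 n}{5} - \frac{39}{25}.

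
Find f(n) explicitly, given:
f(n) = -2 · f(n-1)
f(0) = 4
Pure geometric recurrence with ratio -2.
By induction f(n) = f(0) · (-2)^n = 4 \left(-2\right)^{n}.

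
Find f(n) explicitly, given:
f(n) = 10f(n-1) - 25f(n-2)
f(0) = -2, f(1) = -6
Characteristic equation: x² - 10x + 25 = 0, which is (x - (5))².
Repeated root r = 5.
General solution: f(n) = (A + Bn)·(5)^n.
From f(0) = -2: A = -2.
From f(1) = -6: (A + B)·(5) = -6 ⇒ B = \frac{4}{5}.
So f(n) = \left(\frac{4 n}{5} - 2\right) \cdot (5)^n.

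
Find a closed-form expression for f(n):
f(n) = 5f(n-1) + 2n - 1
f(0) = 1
First-order linear with linear forcing.
Homogeneous solution: f_h(n) = A·(5)^n.
Try particular f_p(n) = pn + q. Substituting:
  pn + q = 5(p(n-1) + q) + 2n - 1.
Matching the n-coefficient: p = 5p + 2 ⇒ p = - \frac{1}{2}.
Matching constants: q = -5p + 5q - 1 ⇒ q = - \frac{3}{8}.
General: f(n) = A·(5)^n - \frac{n}{2} - \frac{3}{8}.
Apply f(0) = 1: A - \frac{3}{8} = 1 ⇒ A = \frac{11}{8}.
So f(n) = \frac{11 \cdot 5^{n}}{8} - \frac{n}{2} - \frac{3}{8}.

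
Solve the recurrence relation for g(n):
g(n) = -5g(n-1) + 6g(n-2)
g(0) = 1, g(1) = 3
Characteristic equation: x² + 5x - 6 = 0, which factors as (x - (1))(x - (-6)) = 0.
Roots r₁ = 1, r₂ = -6 (distinct).
General solution: g(n) = A·(1)^n + B·(-6)^n.
From g(0) = 1: A + B = 1.
From g(1) = 3: A - 6B = 3.
Solving: A = \frac{9}{7}, B = - \frac{2}{7}.
So g(n) = \frac{9}{7} - \frac{2 \left(-6\right)^{n}}{7}.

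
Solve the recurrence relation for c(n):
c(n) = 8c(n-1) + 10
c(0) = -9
First-order linear non-homogeneous.
Homogeneous solution: c_h(n) = A·(8)^n.
Try constant particular solution c_p = K: K = 8K + 10 ⇒ K = - \frac{10}{7}.
General: c(n) = A·(8)^n - \frac{10}{7}.
Apply c(0) = -9: A - \frac{10}{7} = -9 ⇒ A = - \frac{53}{7}.
So c(n) = - \frac{53 \cdot 8^{n}}{7} - \frac{10}{7}.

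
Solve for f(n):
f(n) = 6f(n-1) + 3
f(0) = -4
First-order linear non-homogeneous.
Homogeneous solution: f_h(n) = A·(6)^n.
Try constant particular solution f_p = K: K = 6K + 3 ⇒ K = - \frac{3}{5}.
General: f(n) = A·(6)^n - \frac{3}{5}.
Apply f(0) = -4: A - \frac{3}{5} = -4 ⇒ A = - \frac{17}{5}.
So f(n) = - \frac{17 \cdot 6^{n}}{5} - \frac{3}{5}.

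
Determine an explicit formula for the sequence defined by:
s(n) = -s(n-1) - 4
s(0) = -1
First-order linear non-homogeneous.
Homogeneous solution: s_h(n) = A·(-1)^n.
Try constant particular solution s_p = K: K = -K - 4 ⇒ K = -2.
General: s(n) = A·(-1)^n - 2.
Apply s(0) = -1: A - 2 = -1 ⇒ A = 1.
So s(n) = \left(-1\right)^{n} - 2.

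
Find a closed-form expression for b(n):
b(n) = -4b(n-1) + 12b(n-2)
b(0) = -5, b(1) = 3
Characteristic equation: x² + 4x - 12 = 0, which factors as (x - (-6))(x - (2)) = 0.
Roots r₁ = -6, r₂ = 2 (distinct).
General solution: b(n) = A·(-6)^n + B·(2)^n.
From b(0) = -5: A + B = -5.
From b(1) = 3: -6A + 2B = 3.
Solving: A = - \frac{13}{8}, B = - \frac{27}{8}.
So b(n) = - \frac{13 \left(-6\right)^{n}}{8} - \frac{27 \cdot 2^{n}}{8}.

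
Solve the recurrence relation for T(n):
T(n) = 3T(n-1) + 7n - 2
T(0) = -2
First-order linear with linear forcing.
Homogeneous solution: T_h(n) = A·(3)^n.
Try particular T_p(n) = pn + q. Substituting:
  pn + q = 3(p(n-1) + q) + 7n - 2.
Matching the n-coefficient: p = 3p + 7 ⇒ p = - \frac{7}{2}.
Matching constants: q = -3p + 3q - 2 ⇒ q = - \frac{17}{4}.
General: T(n) = A·(3)^n - \frac{7 n}{2} - \frac{17}{4}.
Apply T(0) = -2: A - \frac{17}{4} = -2 ⇒ A = \frac{9}{4}.
So T(n) = \frac{9 \cdot 3^{n}}{4} - \frac{7 n}{2} - \frac{17}{4}.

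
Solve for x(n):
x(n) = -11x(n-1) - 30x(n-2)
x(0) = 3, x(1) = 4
Characteristic equation: x² + 11x + 30 = 0, which factors as (x - (-6))(x - (-5)) = 0.
Roots r₁ = -6, r₂ = -5 (distinct).
General solution: x(n) = A·(-6)^n + B·(-5)^n.
From x(0) = 3: A + B = 3.
From x(1) = 4: -6A - 5B = 4.
Solving: A = -19, B = 22.
So x(n) = 22 \left(-5\right)^{n} - 19 \left(-6\right)^{n}.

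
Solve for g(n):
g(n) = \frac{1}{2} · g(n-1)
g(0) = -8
Pure geometric recurrence with ratio \frac{1}{2}.
By induction g(n) = g(0) · (\frac{1}{2})^n = - 8 \cdot 2^{- n}.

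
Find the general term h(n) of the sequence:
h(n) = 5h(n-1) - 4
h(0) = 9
First-order linear non-homogeneous.
Homogeneous solution: h_h(n) = A·(5)^n.
Try constant particular solution h_p = K: K = 5K - 4 ⇒ K = 1.
General: h(n) = A·(5)^n + 1.
Apply h(0) = 9: A + 1 = 9 ⇒ A = 8.
So h(n) = 8 \cdot 5^{n} + 1.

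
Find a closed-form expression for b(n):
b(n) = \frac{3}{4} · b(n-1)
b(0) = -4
Pure geometric recurrence with ratio \frac{3}{4}.
By induction b(n) = b(0) · (\frac{3}{4})^n = - 4 \left(\frac{3}{4}\right)^{n}.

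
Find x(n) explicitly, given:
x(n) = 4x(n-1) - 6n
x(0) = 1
First-order linear with linear forcing.
Homogeneous solution: x_h(n) = A·(4)^n.
Try particular x_p(n) = pn + q. Substituting:
  pn + q = 4(p(n-1) + q) - 6n.
Matching the n-coefficient: p = 4p - 6 ⇒ p = 2.
Matching constants: q = -4p + 4q ⇒ q = \frac{8}{3}.
General: x(n) = A·(4)^n + 2 n + \frac{8}{3}.
Apply x(0) = 1: A + \frac{8}{3} = 1 ⇒ A = - \frac{5}{3}.
So x(n) = - \frac{5 \cdot 4^{n}}{3} + 2 n + \frac{8}{3}.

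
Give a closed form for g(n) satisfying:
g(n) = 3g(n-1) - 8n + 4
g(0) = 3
First-order linear with linear forcing.
Homogeneous solution: g_h(n) = A·(3)^n.
Try particular g_p(n) = pn + q. Substituting:
  pn + q = 3(p(n-1) + q) - 8n + 4.
Matching the n-coefficient: p = 3p - 8 ⇒ p = 4.
Matching constants: q = -3p + 3q + 4 ⇒ q = 4.
General: g(n) = A·(3)^n + 4 n + 4.
Apply g(0) = 3: A + 4 = 3 ⇒ A = -1.
So g(n) = - 3^{n} + 4 n + 4.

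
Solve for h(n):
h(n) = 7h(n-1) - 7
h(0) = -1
First-order linear non-homogeneous.
Homogeneous solution: h_h(n) = A·(7)^n.
Try constant particular solution h_p = K: K = 7K - 7 ⇒ K = \frac{7}{6}.
General: h(n) = A·(7)^n + \frac{7}{6}.
Apply h(0) = -1: A + \frac{7}{6} = -1 ⇒ A = - \frac{13}{6}.
So h(n) = \frac{7}{6} - \frac{13 \cdot 7^{n}}{6}.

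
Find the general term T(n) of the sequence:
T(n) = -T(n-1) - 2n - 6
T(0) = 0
First-order linear with linear forcing.
Homogeneous solution: T_h(n) = A·(-1)^n.
Try particular T_p(n) = pn + q. Substituting:
  pn + q = -(p(n-1) + q) - 2n - 6.
Matching the n-coefficient: p = -p - 2 ⇒ p = -1.
Matching constants: q = p - q - 6 ⇒ q = - \frac{7}{2}.
General: T(n) = A·(-1)^n - n - \frac{7}{2}.
Apply T(0) = 0: A - \frac{7}{2} = 0 ⇒ A = \frac{7}{2}.
So T(n) = \frac{7 \left(-1\right)^{n}}{2} - n - \frac{7}{2}.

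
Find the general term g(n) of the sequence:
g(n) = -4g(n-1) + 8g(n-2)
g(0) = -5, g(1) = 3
Characteristic equation: x² + 4x - 8 = 0.
Discriminant Δ = (-4)² + 4·(8) = 48.
Roots r₁,₂ = (-4 ± √48)/2, so r₁ = -2 + 2 \sqrt{3}, r₂ = - 2 \sqrt{3} - 2.
General solution: g(n) = A·r₁^n + B·r₂^n.
From the initial conditions, A + B = -5 and r₁A + r₂B = 3.
Since r₁ - r₂ = √48: A = (3 - (-5)r₂)/√48 = - \frac{5}{2} - \frac{7 \sqrt{3}}{12}, and B = -5 - A = - \frac{5}{2} + \frac{7 \sqrt{3}}{12}.
So g(n) = \left(- \frac{5}{2} - \frac{7 \sqrt{3}}{12}\right)\left(-2 + 2 \sqrt{3}\right)^n + \left(- \frac{5}{2} + \frac{7 \sqrt{3}}{12}\right)\left(- 2 \sqrt{3} - 2\right)^n.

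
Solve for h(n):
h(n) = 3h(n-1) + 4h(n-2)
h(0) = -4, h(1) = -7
Characteristic equation: x² - 3x - 4 = 0, which factors as (x - (-1))(x - (4)) = 0.
Roots r₁ = -1, r₂ = 4 (distinct).
General solution: h(n) = A·(-1)^n + B·(4)^n.
From h(0) = -4: A + B = -4.
From h(1) = -7: -A + 4B = -7.
Solving: A = - \frac{9}{5}, B = - \frac{11}{5}.
So h(n) = - \frac{9 \left(-1\right)^{n}}{5} - \frac{11 \cdot 4^{n}}{5}.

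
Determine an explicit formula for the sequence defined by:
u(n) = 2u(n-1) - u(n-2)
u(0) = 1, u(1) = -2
Characteristic equation: x² - 2x + 1 = 0, which is (x - (1))².
Repeated root r = 1.
General solution: u(n) = (A + Bn)·(1)^n.
From u(0) = 1: A = 1.
From u(1) = -2: (A + B)·(1) = -2 ⇒ B = -3.
So u(n) = \left(1 - 3 n\right) \cdot (1)^n.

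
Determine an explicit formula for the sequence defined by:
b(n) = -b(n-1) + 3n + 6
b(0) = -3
First-order linear with linear forcing.
Homogeneous solution: b_h(n) = A·(-1)^n.
Try particular b_p(n) = pn + q. Substituting:
  pn + q = -(p(n-1) + q) + 3n + 6.
Matching the n-coefficient: p = -p + 3 ⇒ p = \frac{3}{2}.
Matching constants: q = p - q + 6 ⇒ q = \frac{15}{4}.
General: b(n) = A·(-1)^n + \frac{3 n}{2} + \frac{15}{4}.
Apply b(0) = -3: A + \frac{15}{4} = -3 ⇒ A = - \frac{27}{4}.
So b(n) = - \frac{27 \left(-1\right)^{n}}{4} + \frac{3 n}{2} + \frac{15}{4}.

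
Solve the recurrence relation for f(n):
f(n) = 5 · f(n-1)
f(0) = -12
Pure geometric recurrence with ratio 5.
By induction f(n) = f(0) · (5)^n = - 12 \cdot 5^{n}.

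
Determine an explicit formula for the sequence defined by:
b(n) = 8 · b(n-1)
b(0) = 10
Pure geometric recurrence with ratio 8.
By induction b(n) = b(0) · (8)^n = 10 \cdot 8^{n}.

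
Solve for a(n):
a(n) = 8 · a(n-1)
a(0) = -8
Pure geometric recurrence with ratio 8.
By induction a(n) = a(0) · (8)^n = - 8 \cdot 8^{n}.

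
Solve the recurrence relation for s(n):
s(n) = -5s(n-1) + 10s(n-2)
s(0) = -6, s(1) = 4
Characteristic equation: x² + 5x - 10 = 0.
Discriminant Δ = (-5)² + 4·(10) = 65.
Roots r₁,₂ = (-5 ± √65)/2, so r₁ = - \frac{5}{2} + \frac{\sqrt{65}}{2}, r₂ = - \frac{\sqrt{65}}{2} - \frac{5}{2}.
General solution: s(n) = A·r₁^n + B·r₂^n.
From the initial conditions, A + B = -6 and r₁A + r₂B = 4.
Since r₁ - r₂ = √65: A = (4 - (-6)r₂)/√65 = -3 - \frac{11 \sqrt{65}}{65}, and B = -6 - A = -3 + \frac{11 \sqrt{65}}{65}.
So s(n) = \left(-3 - \frac{11 \sqrt{65}}{65}\right)\left(- \frac{5}{2} + \frac{\sqrt{65}}{2}\right)^n + \left(-3 + \frac{11 \sqrt{65}}{65}\right)\left(- \frac{\sqrt{65}}{2} - \frac{5}{2}\right)^n.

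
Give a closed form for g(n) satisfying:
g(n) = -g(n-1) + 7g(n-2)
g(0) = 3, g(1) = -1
Characteristic equation: x² + x - 7 = 0.
Discriminant Δ = (-1)² + 4·(7) = 29.
Roots r₁,₂ = (-1 ± √29)/2, so r₁ = - \frac{1}{2} + \frac{\sqrt{29}}{2}, r₂ = - \frac{\sqrt{29}}{2} - \frac{1}{2}.
General solution: g(n) = A·r₁^n + B·r₂^n.
From the initial conditions, A + B = 3 and r₁A + r₂B = -1.
Since r₁ - r₂ = √29: A = (-1 - (3)r₂)/√29 = \frac{\sqrt{29}}{58} + \frac{3}{2}, and B = 3 - A = \frac{3}{2} - \frac{\sqrt{29}}{58}.
So g(n) = \left(\frac{\sqrt{29}}{58} + \frac{3}{2}\right)\left(- \frac{1}{2} + \frac{\sqrt{29}}{2}\right)^n + \left(\frac{3}{2} - \frac{\sqrt{29}}{58}\right)\left(- \frac{\sqrt{29}}{2} - \frac{1}{2}\right)^n.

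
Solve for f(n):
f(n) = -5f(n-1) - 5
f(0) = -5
First-order linear non-homogeneous.
Homogeneous solution: f_h(n) = A·(-5)^n.
Try constant particular solution f_p = K: K = -5K - 5 ⇒ K = - \frac{5}{6}.
General: f(n) = A·(-5)^n - \frac{5}{6}.
Apply f(0) = -5: A - \frac{5}{6} = -5 ⇒ A = - \frac{25}{6}.
So f(n) = - \frac{25 \left(-5\right)^{n}}{6} - \frac{5}{6}.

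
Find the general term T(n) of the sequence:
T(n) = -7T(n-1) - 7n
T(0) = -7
First-order linear with linear forcing.
Homogeneous solution: T_h(n) = A·(-7)^n.
Try particular T_p(n) = pn + q. Substituting:
  pn + q = -7(p(n-1) + q) - 7n.
Matching the n-coefficient: p = -7p - 7 ⇒ p = - \frac{7}{8}.
Matching constants: q = 7p - 7q ⇒ q = - \frac{49}{64}.
General: T(n) = A·(-7)^n - \frac{7 n}{8} - \frac{49}{64}.
Apply T(0) = -7: A - \frac{49}{64} = -7 ⇒ A = - \frac{399}{64}.
So T(n) = - \frac{399 \left(-7\right)^{n}}{64} - \frac{7 n}{8} - \frac{49}{64}.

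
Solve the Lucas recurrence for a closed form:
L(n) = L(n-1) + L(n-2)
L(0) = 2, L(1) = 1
This is the Lucas sequence.
Characteristic equation: x² - x - 1 = 0; roots r₁ = \frac{1}{2} + \frac{\sqrt{5}}{2}, r₂ = \frac{1}{2} - \frac{\sqrt{5}}{2}.
General: L(n) = A·r₁^n + B·r₂^n. Solving with L(0)=2, L(1)=1 gives A = 1, B = 1.
So L(n) = 2^{- n} \left(\left(1 - \sqrt{5}\right)^{n} + \left(1 + \sqrt{5}\right)^{n}\right).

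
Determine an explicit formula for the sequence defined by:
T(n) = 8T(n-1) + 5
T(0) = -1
First-order linear non-homogeneous.
Homogeneous solution: T_h(n) = A·(8)^n.
Try constant particular solution T_p = K: K = 8K + 5 ⇒ K = - \frac{5}{7}.
General: T(n) = A·(8)^n - \frac{5}{7}.
Apply T(0) = -1: A - \frac{5}{7} = -1 ⇒ A = - \frac{2}{7}.
So T(n) = - \frac{2 \cdot 8^{n}}{7} - \frac{5}{7}.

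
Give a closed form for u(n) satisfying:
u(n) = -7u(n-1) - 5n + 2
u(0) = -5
First-order linear with linear forcing.
Homogeneous solution: u_h(n) = A·(-7)^n.
Try particular u_p(n) = pn + q. Substituting:
  pn + q = -7(p(n-1) + q) - 5n + 2.
Matching the n-coefficient: p = -7p - 5 ⇒ p = - \frac{5}{8}.
Matching constants: q = 7p - 7q + 2 ⇒ q = - \frac{19}{64}.
General: u(n) = A·(-7)^n - \frac{5 n}{8} - \frac{19}{64}.
Apply u(0) = -5: A - \frac{19}{64} = -5 ⇒ A = - \frac{301}{64}.
So u(n) = - \frac{301 \left(-7\right)^{n}}{64} - \frac{5 n}{8} - \frac{19}{64}.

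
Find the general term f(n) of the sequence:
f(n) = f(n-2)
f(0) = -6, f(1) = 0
Characteristic equation: x² - 1 = 0, which factors as (x - (1))(x - (-1)) = 0.
Roots r₁ = 1, r₂ = -1 (distinct).
General solution: f(n) = A·(1)^n + B·(-1)^n.
From f(0) = -6: A + B = -6.
From f(1) = 0: A - B = 0.
Solving: A = -3, B = -3.
So f(n) = - 3 \left(-1\right)^{n} - 3.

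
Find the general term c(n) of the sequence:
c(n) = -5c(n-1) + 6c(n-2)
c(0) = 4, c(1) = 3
Characteristic equation: x² + 5x - 6 = 0, which factors as (x - (-6))(x - (1)) = 0.
Roots r₁ = -6, r₂ = 1 (distinct).
General solution: c(n) = A·(-6)^n + B·(1)^n.
From c(0) = 4: A + B = 4.
From c(1) = 3: -6A + B = 3.
Solving: A = \frac{1}{7}, B = \frac{27}{7}.
So c(n) = \frac{\left(-6\right)^{n}}{7} + \frac{27}{7}.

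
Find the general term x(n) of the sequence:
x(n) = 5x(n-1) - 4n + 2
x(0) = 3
First-order linear with linear forcing.
Homogeneous solution: x_h(n) = A·(5)^n.
Try particular x_p(n) = pn + q. Substituting:
  pn + q = 5(p(n-1) + q) - 4n + 2.
Matching the n-coefficient: p = 5p - 4 ⇒ p = 1.
Matching constants: q = -5p + 5q + 2 ⇒ q = \frac{3}{4}.
General: x(n) = A·(5)^n + n + \frac{3}{4}.
Apply x(0) = 3: A + \frac{3}{4} = 3 ⇒ A = \frac{9}{4}.
So x(n) = \frac{9 \cdot 5^{n}}{4} + n + \frac{3}{4}.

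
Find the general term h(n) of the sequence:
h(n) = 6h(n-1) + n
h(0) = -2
First-order linear with linear forcing.
Homogeneous solution: h_h(n) = A·(6)^n.
Try particular h_p(n) = pn + q. Substituting:
  pn + q = 6(p(n-1) + q) + n.
Matching the n-coefficient: p = 6p + 1 ⇒ p = - \frac{1}{5}.
Matching constants: q = -6p + 6q ⇒ q = - \frac{6}{25}.
General: h(n) = A·(6)^n - \frac{n}{5} - \frac{6}{25}.
Apply h(0) = -2: A - \frac{6}{25} = -2 ⇒ A = - \frac{44}{25}.
So h(n) = - \frac{44 \cdot 6^{n}}{25} - \frac{n}{5} - \frac{6}{25}.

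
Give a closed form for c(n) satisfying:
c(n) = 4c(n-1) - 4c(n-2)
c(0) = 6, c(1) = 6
Characteristic equation: x² - 4x + 4 = 0, which is (x - (2))².
Repeated root r = 2.
General solution: c(n) = (A + Bn)·(2)^n.
From c(0) = 6: A = 6.
From c(1) = 6: (A + B)·(2) = 6 ⇒ B = -3.
So c(n) = \left(6 - 3 n\right) \cdot (2)^n.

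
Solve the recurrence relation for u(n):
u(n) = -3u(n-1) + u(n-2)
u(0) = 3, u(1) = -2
Characteristic equation: x² + 3x - 1 = 0.
Discriminant Δ = (-3)² + 4·(1) = 13.
Roots r₁,₂ = (-3 ± √13)/2, so r₁ = - \frac{3}{2} + \frac{\sqrt{13}}{2}, r₂ = - \frac{\sqrt{13}}{2} - \frac{3}{2}.
General solution: u(n) = A·r₁^n + B·r₂^n.
From the initial conditions, A + B = 3 and r₁A + r₂B = -2.
Since r₁ - r₂ = √13: A = (-2 - (3)r₂)/√13 = \frac{5 \sqrt{13}}{26} + \frac{3}{2}, and B = 3 - A = \frac{3}{2} - \frac{5 \sqrt{13}}{26}.
So u(n) = \left(\frac{5 \sqrt{13}}{26} + \frac{3}{2}\right)\left(- \frac{3}{2} + \frac{\sqrt{13}}{2}\right)^n + \left(\frac{3}{2} - \frac{5 \sqrt{13}}{26}\right)\left(- \frac{\sqrt{13}}{2} - \frac{3}{2}\right)^n.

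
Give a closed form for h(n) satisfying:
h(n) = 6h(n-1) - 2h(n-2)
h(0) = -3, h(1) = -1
Characteristic equation: x² - 6x + 2 = 0.
Discriminant Δ = (6)² + 4·(-2) = 28.
Roots r₁,₂ = (6 ± √28)/2, so r₁ = \sqrt{7} + 3, r₂ = 3 - \sqrt{7}.
General solution: h(n) = A·r₁^n + B·r₂^n.
From the initial conditions, A + B = -3 and r₁A + r₂B = -1.
Since r₁ - r₂ = √28: A = (-1 - (-3)r₂)/√28 = - \frac{3}{2} + \frac{4 \sqrt{7}}{7}, and B = -3 - A = - \frac{4 \sqrt{7}}{7} - \frac{3}{2}.
So h(n) = \left(- \frac{3}{2} + \frac{4 \sqrt{7}}{7}\right)\left(\sqrt{7} + 3\right)^n + \left(- \frac{4 \sqrt{7}}{7} - \frac{3}{2}\right)\left(3 - \sqrt{7}\right)^n.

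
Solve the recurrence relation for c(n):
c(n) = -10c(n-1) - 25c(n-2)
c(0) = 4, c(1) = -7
Characteristic equation: x² + 10x + 25 = 0, which is (x - (-5))².
Repeated root r = -5.
General solution: c(n) = (A + Bn)·(-5)^n.
From c(0) = 4: A = 4.
From c(1) = -7: (A + B)·(-5) = -7 ⇒ B = - \frac{13}{5}.
So c(n) = \left(4 - \frac{13 n}{5}\right) \cdot (-5)^n.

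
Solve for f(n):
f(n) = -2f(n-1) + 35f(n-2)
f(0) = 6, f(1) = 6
Characteristic equation: x² + 2x - 35 = 0, which factors as (x - (-7))(x - (5)) = 0.
Roots r₁ = -7, r₂ = 5 (distinct).
General solution: f(n) = A·(-7)^n + B·(5)^n.
From f(0) = 6: A + B = 6.
From f(1) = 6: -7A + 5B = 6.
Solving: A = 2, B = 4.
So f(n) = 2 \left(-7\right)^{n} + 4 \cdot 5^{n}.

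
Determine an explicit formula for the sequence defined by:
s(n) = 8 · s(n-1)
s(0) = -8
Pure geometric recurrence with ratio 8.
By induction s(n) = s(0) · (8)^n = - 8 \cdot 8^{n}.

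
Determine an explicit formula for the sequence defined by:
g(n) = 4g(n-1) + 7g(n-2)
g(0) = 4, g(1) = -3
Characteristic equation: x² - 4x - 7 = 0.
Discriminant Δ = (4)² + 4·(7) = 44.
Roots r₁,₂ = (4 ± √44)/2, so r₁ = 2 + \sqrt{11}, r₂ = 2 - \sqrt{11}.
General solution: g(n) = A·r₁^n + B·r₂^n.
From the initial conditions, A + B = 4 and r₁A + r₂B = -3.
Since r₁ - r₂ = √44: A = (-3 - (4)r₂)/√44 = 2 - \frac{\sqrt{11}}{2}, and B = 4 - A = \frac{\sqrt{11}}{2} + 2.
So g(n) = \left(2 - \frac{\sqrt{11}}{2}\right)\left(2 + \sqrt{11}\right)^n + \left(\frac{\sqrt{11}}{2} + 2\right)\left(2 - \sqrt{11}\right)^n.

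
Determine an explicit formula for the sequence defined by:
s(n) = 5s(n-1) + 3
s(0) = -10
First-order linear non-homogeneous.
Homogeneous solution: s_h(n) = A·(5)^n.
Try constant particular solution s_p = K: K = 5K + 3 ⇒ K = - \frac{3}{4}.
General: s(n) = A·(5)^n - \frac{3}{4}.
Apply s(0) = -10: A - \frac{3}{4} = -10 ⇒ A = - \frac{37}{4}.
So s(n) = - \frac{37 \cdot 5^{n}}{4} - \frac{3}{4}.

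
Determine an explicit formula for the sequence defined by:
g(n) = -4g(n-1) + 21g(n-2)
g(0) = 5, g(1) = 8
Characteristic equation: x² + 4x - 21 = 0, which factors as (x - (-7))(x - (3)) = 0.
Roots r₁ = -7, r₂ = 3 (distinct).
General solution: g(n) = A·(-7)^n + B·(3)^n.
From g(0) = 5: A + B = 5.
From g(1) = 8: -7A + 3B = 8.
Solving: A = \frac{7}{10}, B = \frac{43}{10}.
So g(n) = \frac{7 \left(-7\right)^{n}}{10} + \frac{43 \cdot 3^{n}}{10}.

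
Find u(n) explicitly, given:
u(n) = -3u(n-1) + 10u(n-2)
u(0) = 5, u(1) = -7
Characteristic equation: x² + 3x - 10 = 0, which factors as (x - (2))(x - (-5)) = 0.
Roots r₁ = 2, r₂ = -5 (distinct).
General solution: u(n) = A·(2)^n + B·(-5)^n.
From u(0) = 5: A + B = 5.
From u(1) = -7: 2A - 5B = -7.
Solving: A = \frac{18}{7}, B = \frac{17}{7}.
So u(n) = \frac{17 \left(-5\right)^{n}}{7} + \frac{18 \cdot 2^{n}}{7}.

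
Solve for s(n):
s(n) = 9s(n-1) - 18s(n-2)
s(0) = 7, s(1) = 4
Characteristic equation: x² - 9x + 18 = 0, which factors as (x - (3))(x - (6)) = 0.
Roots r₁ = 3, r₂ = 6 (distinct).
General solution: s(n) = A·(3)^n + B·(6)^n.
From s(0) = 7: A + B = 7.
From s(1) = 4: 3A + 6B = 4.
Solving: A = \frac{38}{3}, B = - \frac{17}{3}.
So s(n) = \frac{38 \cdot 3^{n}}{3} - \frac{17 \cdot 6^{n}}{3}.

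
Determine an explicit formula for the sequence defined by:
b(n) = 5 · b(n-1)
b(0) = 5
Pure geometric recurrence with ratio 5.
By induction b(n) = b(0) · (5)^n = 5 \cdot 5^{n}.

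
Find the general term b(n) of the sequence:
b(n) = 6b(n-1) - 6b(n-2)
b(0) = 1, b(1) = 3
Characteristic equation: x² - 6x + 6 = 0.
Discriminant Δ = (6)² + 4·(-6) = 12.
Roots r₁,₂ = (6 ± √12)/2, so r₁ = \sqrt{3} + 3, r₂ = 3 - \sqrt{3}.
General solution: b(n) = A·r₁^n + B·r₂^n.
From the initial conditions, A + B = 1 and r₁A + r₂B = 3.
Since r₁ - r₂ = √12: A = (3 - (1)r₂)/√12 = \frac{1}{2}, and B = 1 - A = \frac{1}{2}.
So b(n) = \left(\frac{1}{2}\right)\left(\sqrt{3} + 3\right)^n + \left(\frac{1}{2}\right)\left(3 - \sqrt{3}\right)^n.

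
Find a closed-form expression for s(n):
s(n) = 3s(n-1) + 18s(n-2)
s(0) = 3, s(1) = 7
Characteristic equation: x² - 3x - 18 = 0, which factors as (x - (-3))(x - (6)) = 0.
Roots r₁ = -3, r₂ = 6 (distinct).
General solution: s(n) = A·(-3)^n + B·(6)^n.
From s(0) = 3: A + B = 3.
From s(1) = 7: -3A + 6B = 7.
Solving: A = \frac{11}{9}, B = \frac{16}{9}.
So s(n) = \frac{11 \left(-3\right)^{n}}{9} + \frac{16 \cdot 6^{n}}{9}.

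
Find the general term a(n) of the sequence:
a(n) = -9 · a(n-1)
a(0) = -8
Pure geometric recurrence with ratio -9.
By induction a(n) = a(0) · (-9)^n = - 8 \left(-9\right)^{n}.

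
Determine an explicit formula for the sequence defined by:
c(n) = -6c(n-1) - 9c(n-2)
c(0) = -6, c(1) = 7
Characteristic equation: x² + 6x + 9 = 0, which is (x - (-3))².
Repeated root r = -3.
General solution: c(n) = (A + Bn)·(-3)^n.
From c(0) = -6: A = -6.
From c(1) = 7: (A + B)·(-3) = 7 ⇒ B = \frac{11}{3}.
So c(n) = \left(\frac{11 n}{3} - 6\right) \cdot (-3)^n.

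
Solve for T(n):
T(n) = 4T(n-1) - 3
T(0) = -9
First-order linear non-homogeneous.
Homogeneous solution: T_h(n) = A·(4)^n.
Try constant particular solution T_p = K: K = 4K - 3 ⇒ K = 1.
General: T(n) = A·(4)^n + 1.
Apply T(0) = -9: A + 1 = -9 ⇒ A = -10.
So T(n) = 1 - 10 \cdot 4^{n}.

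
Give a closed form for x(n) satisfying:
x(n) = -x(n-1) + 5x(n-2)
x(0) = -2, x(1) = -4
Characteristic equation: x² + x - 5 = 0.
Discriminant Δ = (-1)² + 4·(5) = 21.
Roots r₁,₂ = (-1 ± √21)/2, so r₁ = - \frac{1}{2} + \frac{\sqrt{21}}{2}, r₂ = - \frac{\sqrt{21}}{2} - \frac{1}{2}.
General solution: x(n) = A·r₁^n + B·r₂^n.
From the initial conditions, A + B = -2 and r₁A + r₂B = -4.
Since r₁ - r₂ = √21: A = (-4 - (-2)r₂)/√21 = - \frac{5 \sqrt{21}}{21} - 1, and B = -2 - A = -1 + \frac{5 \sqrt{21}}{21}.
So x(n) = \left(- \frac{5 \sqrt{21}}{21} - 1\right)\left(- \frac{1}{2} + \frac{\sqrt{21}}{2}\right)^n + \left(-1 + \frac{5 \sqrt{21}}{21}\right)\left(- \frac{\sqrt{21}}{2} - \frac{1}{2}\right)^n.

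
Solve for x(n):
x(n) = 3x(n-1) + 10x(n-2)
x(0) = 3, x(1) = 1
Characteristic equation: x² - 3x - 10 = 0, which factors as (x - (-2))(x - (5)) = 0.
Roots r₁ = -2, r₂ = 5 (distinct).
General solution: x(n) = A·(-2)^n + B·(5)^n.
From x(0) = 3: A + B = 3.
From x(1) = 1: -2A + 5B = 1.
Solving: A = 2, B = 1.
So x(n) = 2 \left(-2\right)^{n} + 5^{n}.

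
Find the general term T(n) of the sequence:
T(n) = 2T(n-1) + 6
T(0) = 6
First-order linear non-homogeneous.
Homogeneous solution: T_h(n) = A·(2)^n.
Try constant particular solution T_p = K: K = 2K + 6 ⇒ K = -6.
General: T(n) = A·(2)^n - 6.
Apply T(0) = 6: A - 6 = 6 ⇒ A = 12.
So T(n) = 12 \cdot 2^{n} - 6.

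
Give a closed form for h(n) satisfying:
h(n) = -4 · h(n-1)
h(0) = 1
Pure geometric recurrence with ratio -4.
By induction h(n) = h(0) · (-4)^n = \left(-4\right)^{n}.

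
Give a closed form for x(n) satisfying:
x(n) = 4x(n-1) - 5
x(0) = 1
First-order linear non-homogeneous.
Homogeneous solution: x_h(n) = A·(4)^n.
Try constant particular solution x_p = K: K = 4K - 5 ⇒ K = \frac{5}{3}.
General: x(n) = A·(4)^n + \frac{5}{3}.
Apply x(0) = 1: A + \frac{5}{3} = 1 ⇒ A = - \frac{2}{3}.
So x(n) = \frac{5}{3} - \frac{2 \cdot 4^{n}}{3}.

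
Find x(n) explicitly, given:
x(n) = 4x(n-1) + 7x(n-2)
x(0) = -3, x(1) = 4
Characteristic equation: x² - 4x - 7 = 0.
Discriminant Δ = (4)² + 4·(7) = 44.
Roots r₁,₂ = (4 ± √44)/2, so r₁ = 2 + \sqrt{11}, r₂ = 2 - \sqrt{11}.
General solution: x(n) = A·r₁^n + B·r₂^n.
From the initial conditions, A + B = -3 and r₁A + r₂B = 4.
Since r₁ - r₂ = √44: A = (4 - (-3)r₂)/√44 = - \frac{3}{2} + \frac{5 \sqrt{11}}{11}, and B = -3 - A = - \frac{5 \sqrt{11}}{11} - \frac{3}{2}.
So x(n) = \left(- \frac{3}{2} + \frac{5 \sqrt{11}}{11}\right)\left(2 + \sqrt{11}\right)^n + \left(- \frac{5 \sqrt{11}}{11} - \frac{3}{2}\right)\left(2 - \sqrt{11}\right)^n.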